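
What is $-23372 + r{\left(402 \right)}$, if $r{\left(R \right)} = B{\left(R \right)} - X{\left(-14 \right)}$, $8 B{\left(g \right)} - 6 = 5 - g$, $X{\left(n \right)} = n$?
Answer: $- \frac{187255}{8} \approx -23407.0$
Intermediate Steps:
$B{\left(g \right)} = \frac{11}{8} - \frac{g}{8}$ ($B{\left(g \right)} = \frac{3}{4} + \frac{5 - g}{8} = \frac{3}{4} - \left(- \frac{5}{8} + \frac{g}{8}\right) = \frac{11}{8} - \frac{g}{8}$)
$r{\left(R \right)} = \frac{123}{8} - \frac{R}{8}$ ($r{\left(R \right)} = \left(\frac{11}{8} - \frac{R}{8}\right) - -14 = \left(\frac{11}{8} - \frac{R}{8}\right) + 14 = \frac{123}{8} - \frac{R}{8}$)
$-23372 + r{\left(402 \right)} = -23372 + \left(\frac{123}{8} - \frac{201}{4}\right) = -23372 - \frac{279}{8} = - \frac{187255}{8}$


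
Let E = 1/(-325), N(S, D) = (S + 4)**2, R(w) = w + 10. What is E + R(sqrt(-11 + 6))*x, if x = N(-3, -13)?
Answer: 3249/325 + I*sqrt(5) ≈ 9.9969 + 2.2361*I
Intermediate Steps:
R(w) = 10 + w
N(S, D) = (4 + S)**2
E = -1/325 ≈ -0.0030769
x = 1 (x = (4 - 3)**2 = 1**2 = 1)
E + R(sqrt(-11 + 6))*x = -1/325 + (10 + sqrt(-11 + 6))*1 = -1/325 + (10 + sqrt(-5))*1 = -1/325 + (10 + I*sqrt(5))*1 = -1/325 + (10 + I*sqrt(5)) = 3249/325 + I*sqrt(5)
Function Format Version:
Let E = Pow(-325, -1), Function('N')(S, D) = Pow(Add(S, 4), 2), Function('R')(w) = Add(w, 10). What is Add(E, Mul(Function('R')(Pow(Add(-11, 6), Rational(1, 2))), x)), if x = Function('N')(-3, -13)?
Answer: Add(Rational(3249, 325), Mul(I, Pow(5, Rational(1, 2)))) ≈ Add(9.9969, Mul(2.2361, I))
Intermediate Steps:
Function('R')(w) = Add(10, w)
Function('N')(S, D) = Pow(Add(4, S), 2)
E = Rational(-1, 325) ≈ -0.0030769
x = 1 (x = Pow(Add(4, -3), 2) = Pow(1, 2) = 1)
Add(E, Mul(Function('R')(Pow(Add(-11, 6), Rational(1, 2))), x)) = Add(Rational(-1, 325), Mul(Add(10, Pow(Add(-11, 6), Rational(1, 2))), 1)) = Add(Rational(-1, 325), Mul(Add(10, Pow(-5, Rational(1, 2))), 1)) = Add(Rational(-1, 325), Mul(Add(10, Mul(I, Pow(5, Rational(1, 2)))), 1)) = Add(Rational(-1, 325), Add(10, Mul(I, Pow(5, Rational(1, 2))))) = Add(Rational(3249, 325), Mul(I, Pow(5, Rational(1, 2))))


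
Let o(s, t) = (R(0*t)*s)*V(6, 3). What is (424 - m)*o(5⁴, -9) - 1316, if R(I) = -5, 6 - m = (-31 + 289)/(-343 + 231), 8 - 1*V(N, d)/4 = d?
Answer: -363752799/14 ≈ -2.5982e+7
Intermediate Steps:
V(N, d) = 32 - 4*d
m = 465/56 (m = 6 - (-31 + 289)/(-343 + 231) = 6 - 258/(-112) = 6 - 258*(-1)/112 = 6 - 1*(-129/56) = 6 + 129/56 = 465/56 ≈ 8.3036)
o(s, t) = -100*s (o(s, t) = (-5*s)*(32 - 4*3) = (-5*s)*(32 - 12) = -5*s*20 = -100*s)
(424 - m)*o(5⁴, -9) - 1316 = (424 - 1*465/56)*(-100*5⁴) - 1316 = (424 - 465/56)*(-100*625) - 1316 = (23279/56)*(-62500) - 1316 = -363734375/14 - 1316 = -363752799/14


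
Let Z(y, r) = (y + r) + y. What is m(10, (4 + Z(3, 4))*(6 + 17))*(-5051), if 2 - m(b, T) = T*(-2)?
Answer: -3262946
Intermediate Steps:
Z(y, r) = r + 2*y (Z(y, r) = (r + y) + y = r + 2*y)
m(b, T) = 2 + 2*T (m(b, T) = 2 - T*(-2) = 2 - (-2)*T = 2 + 2*T)
m(10, (4 + Z(3, 4))*(6 + 17))*(-5051) = (2 + 2*((4 + (4 + 2*3))*(6 + 17)))*(-5051) = (2 + 2*((4 + (4 + 6))*23))*(-5051) = (2 + 2*((4 + 10)*23))*(-5051) = (2 + 2*(14*23))*(-5051) = (2 + 2*322)*(-5051) = (2 + 644)*(-5051) = 646*(-5051) = -3262946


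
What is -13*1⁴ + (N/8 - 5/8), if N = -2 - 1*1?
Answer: -14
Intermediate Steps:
N = -3 (N = -2 - 1 = -3)
-13*1⁴ + (N/8 - 5/8) = -13*1⁴ + (-3/8 - 5/8) = -13*1 + (-3*⅛ - 5*⅛) = -13 + (-3/8 - 5/8) = -13 - 1 = -14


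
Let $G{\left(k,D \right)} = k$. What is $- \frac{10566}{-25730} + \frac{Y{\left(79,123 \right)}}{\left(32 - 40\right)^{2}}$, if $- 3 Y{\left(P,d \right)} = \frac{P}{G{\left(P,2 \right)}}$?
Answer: $\frac{1001471}{2470080} \approx 0.40544$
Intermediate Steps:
$Y{\left(P,d \right)} = - \frac{1}{3}$ ($Y{\left(P,d \right)} = - \frac{P \frac{1}{P}}{3} = \left(- \frac{1}{3}\right) 1 = - \frac{1}{3}$)
$- \frac{10566}{-25730} + \frac{Y{\left(79,123 \right)}}{\left(32 - 40\right)^{2}} = - \frac{10566}{-25730} - \frac{1}{3 \left(32 - 40\right)^{2}} = \left(-10566\right) \left(- \frac{1}{25730}\right) - \frac{1}{3 \left(-8\right)^{2}} = \frac{5283}{12865} - \frac{1}{3 \cdot 64} = \frac{5283}{12865} - \frac{1}{192} = \frac{1001471}{2470080}$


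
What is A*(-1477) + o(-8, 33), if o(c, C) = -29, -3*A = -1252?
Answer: -1849291/3 ≈ -6.1643e+5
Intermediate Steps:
A = 1252/3 (A = -1/3*(-1252) = 1252/3 ≈ 417.33)
A*(-1477) + o(-8, 33) = (1252/3)*(-1477) - 29 = -1849204/3 - 29 = -1849291/3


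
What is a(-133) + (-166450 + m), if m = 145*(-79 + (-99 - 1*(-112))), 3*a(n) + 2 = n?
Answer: -176065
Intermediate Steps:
a(n) = -⅔ + n/3
m = -9570 (m = 145*(-79 + (-99 + 112)) = 145*(-79 + 13) = 145*(-66) = -9570)
a(-133) + (-166450 + m) = (-⅔ + (⅓)*(-133)) + (-166450 - 9570) = (-⅔ - 133/3) - 176020 = -45 - 176020 = -176065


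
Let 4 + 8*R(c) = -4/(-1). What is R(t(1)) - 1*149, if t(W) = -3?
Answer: -149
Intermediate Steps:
R(c) = 0 (R(c) = -½ + (-4/(-1))/8 = -½ + (-4*(-1))/8 = -½ + (⅛)*4 = -½ + ½ = 0)
R(t(1)) - 1*149 = 0 - 1*149 = 0 - 149 = -149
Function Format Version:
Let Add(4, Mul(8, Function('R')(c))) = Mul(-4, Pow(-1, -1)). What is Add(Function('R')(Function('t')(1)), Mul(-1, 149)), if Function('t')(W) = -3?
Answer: -149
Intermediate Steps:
Function('R')(c) = 0 (Function('R')(c) = Add(Rational(-1, 2), Mul(Rational(1, 8), Mul(-4, Pow(-1, -1)))) = Add(Rational(-1, 2), Mul(Rational(1, 8), Mul(-4, -1))) = Add(Rational(-1, 2), Mul(Rational(1, 8), 4)) = Add(Rational(-1, 2), Rational(1, 2)) = 0)
Add(Function('R')(Function('t')(1)), Mul(-1, 149)) = Add(0, Mul(-1, 149)) = Add(0, -149) = -149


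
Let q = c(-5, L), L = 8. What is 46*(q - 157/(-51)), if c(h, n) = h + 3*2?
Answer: 9568/51 ≈ 187.61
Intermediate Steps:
c(h, n) = 6 + h (c(h, n) = h + 6 = 6 + h)
q = 1 (q = 6 - 5 = 1)
46*(q - 157/(-51)) = 46*(1 - 157/(-51)) = 46*(1 - 157*(-1/51)) = 46*(1 + 157/51) = 46*(208/51) = 9568/51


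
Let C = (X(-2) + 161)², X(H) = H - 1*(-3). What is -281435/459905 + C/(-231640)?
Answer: -3863067511/5326619710 ≈ -0.72524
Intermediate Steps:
X(H) = 3 + H (X(H) = H + 3 = 3 + H)
C = 26244 (C = ((3 - 2) + 161)² = (1 + 161)² = 162² = 26244)
-281435/459905 + C/(-231640) = -281435/459905 + 26244/(-231640) = -281435*1/459905 + 26244*(-1/231640) = -56287/91981 - 6561/57910 = -3863067511/5326619710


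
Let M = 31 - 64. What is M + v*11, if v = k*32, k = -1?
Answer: -385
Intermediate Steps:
M = -33
v = -32 (v = -1*32 = -32)
M + v*11 = -33 - 32*11 = -33 - 352 = -385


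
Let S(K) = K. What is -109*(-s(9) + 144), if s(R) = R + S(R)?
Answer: -13734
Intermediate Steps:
s(R) = 2*R (s(R) = R + R = 2*R)
-109*(-s(9) + 144) = -109*(-2*9 + 144) = -109*(-1*18 + 144) = -109*(-18 + 144) = -109*126 = -13734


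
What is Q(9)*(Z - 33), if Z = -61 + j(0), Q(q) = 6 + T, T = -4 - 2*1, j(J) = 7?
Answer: 0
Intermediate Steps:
T = -6 (T = -4 - 2 = -6)
Q(q) = 0 (Q(q) = 6 - 6 = 0)
Z = -54 (Z = -61 + 7 = -54)
Q(9)*(Z - 33) = 0*(-54 - 33) = 0*(-87) = 0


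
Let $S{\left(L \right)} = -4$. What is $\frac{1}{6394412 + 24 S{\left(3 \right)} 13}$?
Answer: $\frac{1}{6393164} \approx 1.5642 \cdot 10^{-7}$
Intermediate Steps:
$\frac{1}{6394412 + 24 S{\left(3 \right)} 13} = \frac{1}{6394412 + 24 \left(-4\right) 13} = \frac{1}{6394412 - 1248} = \frac{1}{6393164}$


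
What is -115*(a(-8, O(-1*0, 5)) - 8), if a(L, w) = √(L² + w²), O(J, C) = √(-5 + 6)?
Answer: 920 - 115*√65 ≈ -7.1596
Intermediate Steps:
O(J, C) = 1 (O(J, C) = √1 = 1)
-115*(a(-8, O(-1*0, 5)) - 8) = -115*(√((-8)² + 1²) - 8) = -115*(√(64 + 1) - 8) = -115*(√65 - 8) = -115*(-8 + √65) = 920 - 115*√65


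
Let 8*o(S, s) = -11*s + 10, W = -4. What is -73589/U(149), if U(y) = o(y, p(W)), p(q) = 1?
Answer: 588712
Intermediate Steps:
o(S, s) = 5/4 - 11*s/8 (o(S, s) = (-11*s + 10)/8 = (10 - 11*s)/8 = 5/4 - 11*s/8)
U(y) = -1/8 (U(y) = 5/4 - 11/8*1 = 5/4 - 11/8 = -1/8)
-73589/U(149) = -73589/(-1/8) = -73589*(-8) = 588712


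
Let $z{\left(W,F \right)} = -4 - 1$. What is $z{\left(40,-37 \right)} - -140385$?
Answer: $140380$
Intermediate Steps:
$z{\left(W,F \right)} = -5$ ($z{\left(W,F \right)} = -4 - 1 = -5$)
$z{\left(40,-37 \right)} - -140385 = -5 - -140385 = -5 + 140385 = 140380$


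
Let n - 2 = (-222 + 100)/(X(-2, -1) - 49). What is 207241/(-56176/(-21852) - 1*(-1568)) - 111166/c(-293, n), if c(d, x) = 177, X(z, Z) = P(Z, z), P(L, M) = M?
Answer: -753415500457/1518664956 ≈ -496.10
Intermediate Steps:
X(z, Z) = z
n = 224/51 (n = 2 + (-222 + 100)/(-2 - 49) = 2 - 122/(-51) = 2 - 122*(-1/51) = 2 + 122/51 = 224/51 ≈ 4.3922)
207241/(-56176/(-21852) - 1*(-1568)) - 111166/c(-293, n) = 207241/(-56176/(-21852) - 1*(-1568)) - 111166/177 = 207241/(-56176*(-1/21852) + 1568) - 111166*1/177 = 207241/(14044/5463 + 1568) - 111166/177 = 207241/(8580028/5463) - 111166/177 = 207241*(5463/8580028) - 111166/177 = 1132157583/8580028 - 111166/177 = -753415500457/1518664956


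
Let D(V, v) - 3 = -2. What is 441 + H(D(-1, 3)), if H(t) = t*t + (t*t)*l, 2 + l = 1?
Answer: 441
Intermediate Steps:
l = -1 (l = -2 + 1 = -1)
D(V, v) = 1 (D(V, v) = 3 - 2 = 1)
H(t) = 0 (H(t) = t*t + (t*t)*(-1) = t² + t²*(-1) = t² - t² = 0)
441 + H(D(-1, 3)) = 441 + 0 = 441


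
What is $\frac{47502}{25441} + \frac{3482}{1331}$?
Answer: $\frac{11677748}{2604767} \approx 4.4832$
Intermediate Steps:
$\frac{47502}{25441} + \frac{3482}{1331} = 47502 \cdot \frac{1}{25441} + 3482 \cdot \frac{1}{1331} = \frac{3654}{1957} + \frac{3482}{1331} = \frac{11677748}{2604767}$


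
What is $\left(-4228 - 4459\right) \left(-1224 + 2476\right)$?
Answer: $-10876124$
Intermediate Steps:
$\left(-4228 - 4459\right) \left(-1224 + 2476\right) = \left(-8687\right) 1252 = -10876124$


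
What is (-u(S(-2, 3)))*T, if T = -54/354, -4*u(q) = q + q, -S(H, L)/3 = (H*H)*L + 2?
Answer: 189/59 ≈ 3.2034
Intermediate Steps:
S(H, L) = -6 - 3*L*H**2 (S(H, L) = -3*((H*H)*L + 2) = -3*(H**2*L + 2) = -3*(L*H**2 + 2) = -3*(2 + L*H**2) = -6 - 3*L*H**2)
u(q) = -q/2 (u(q) = -(q + q)/4 = -q/2)
T = -9/59 (T = -54*1/354 = -9/59 ≈ -0.15254)
(-u(S(-2, 3)))*T = -(-1)*(-6 - 3*3*(-2)**2)/2*(-9/59) = -(-1)*(-6 - 3*3*4)/2*(-9/59) = -(-1)*(-6 - 36)/2*(-9/59) = -(-1)*(-42)/2*(-9/59) = -1*21*(-9/59) = -21*(-9/59) = 189/59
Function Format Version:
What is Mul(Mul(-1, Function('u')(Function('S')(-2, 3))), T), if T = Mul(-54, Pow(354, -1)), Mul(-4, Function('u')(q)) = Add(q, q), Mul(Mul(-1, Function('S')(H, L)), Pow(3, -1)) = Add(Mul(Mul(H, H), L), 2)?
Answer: Rational(189, 59) ≈ 3.2034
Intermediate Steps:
Function('S')(H, L) = Add(-6, Mul(-3, L, Pow(H, 2))) (Function('S')(H, L) = Mul(-3, Add(Mul(Mul(H, H), L), 2)) = Mul(-3, Add(Mul(Pow(H, 2), L), 2)) = Mul(-3, Add(Mul(L, Pow(H, 2)), 2)) = Mul(-3, Add(2, Mul(L, Pow(H, 2)))) = Add(-6, Mul(-3, L, Pow(H, 2))))
Function('u')(q) = Mul(Rational(-1, 2), q) (Function('u')(q) = Mul(Rational(-1, 4), Add(q, q)) = Mul(Rational(-1, 4), Mul(2, q)) = Mul(Rational(-1, 2), q))
T = Rational(-9, 59) (T = Mul(-54, Rational(1, 354)) = Rational(-9, 59) ≈ -0.15254)
Mul(Mul(-1, Function('u')(Function('S')(-2, 3))), T) = Mul(Mul(-1, Mul(Rational(-1, 2), Add(-6, Mul(-3, 3, Pow(-2, 2))))), Rational(-9, 59)) = Mul(Mul(-1, Mul(Rational(-1, 2), Add(-6, Mul(-3, 3, 4)))), Rational(-9, 59)) = Mul(Mul(-1, Mul(Rational(-1, 2), Add(-6, -36))), Rational(-9, 59)) = Mul(Mul(-1, Mul(Rational(-1, 2), -42)), Rational(-9, 59)) = Mul(Mul(-1, 21), Rational(-9, 59)) = Mul(-21, Rational(-9, 59)) = Rational(189, 59)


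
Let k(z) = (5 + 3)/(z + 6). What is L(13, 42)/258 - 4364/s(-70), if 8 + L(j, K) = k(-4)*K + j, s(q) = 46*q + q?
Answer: 847541/424410 ≈ 1.9970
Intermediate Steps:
k(z) = 8/(6 + z)
s(q) = 47*q
L(j, K) = -8 + j + 4*K (L(j, K) = -8 + ((8/(6 - 4))*K + j) = -8 + ((8/2)*K + j) = -8 + ((8*(½))*K + j) = -8 + (4*K + j) = -8 + (j + 4*K) = -8 + j + 4*K)
L(13, 42)/258 - 4364/s(-70) = (-8 + 13 + 4*42)/258 - 4364/(47*(-70)) = (-8 + 13 + 168)*(1/258) - 4364/(-3290) = 173*(1/258) - 4364*(-1/3290) = 173/258 + 2182/1645 = 847541/424410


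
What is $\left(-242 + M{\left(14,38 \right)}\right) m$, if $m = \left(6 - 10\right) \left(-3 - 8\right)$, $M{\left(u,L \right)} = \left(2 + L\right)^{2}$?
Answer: $59752$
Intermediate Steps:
$m = 44$ ($m = \left(6 - 10\right) \left(-11\right) = \left(-4\right) \left(-11\right) = 44$)
$\left(-242 + M{\left(14,38 \right)}\right) m = \left(-242 + \left(2 + 38\right)^{2}\right) 44 = \left(-242 + 40^{2}\right) 44 = \left(-242 + 1600\right) 44 = 1358 \cdot 44 = 59752$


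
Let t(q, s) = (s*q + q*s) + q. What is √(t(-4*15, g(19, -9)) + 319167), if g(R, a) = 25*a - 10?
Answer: √347307 ≈ 589.33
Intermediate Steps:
g(R, a) = -10 + 25*a
t(q, s) = q + 2*q*s (t(q, s) = (q*s + q*s) + q = 2*q*s + q = q + 2*q*s)
√(t(-4*15, g(19, -9)) + 319167) = √((-4*15)*(1 + 2*(-10 + 25*(-9))) + 319167) = √(-60*(1 + 2*(-10 - 225)) + 319167) = √(-60*(1 + 2*(-235)) + 319167) = √(-60*(1 - 470) + 319167) = √(-60*(-469) + 319167) = √(28140 + 319167) = √347307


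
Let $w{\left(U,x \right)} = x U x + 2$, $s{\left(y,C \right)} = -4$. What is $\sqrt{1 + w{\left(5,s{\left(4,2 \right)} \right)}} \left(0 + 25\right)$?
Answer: $25 \sqrt{83} \approx 227.76$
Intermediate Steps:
$w{\left(U,x \right)} = 2 + U x^{2}$ ($w{\left(U,x \right)} = U x x + 2 = U x^{2} + 2 = 2 + U x^{2}$)
$\sqrt{1 + w{\left(5,s{\left(4,2 \right)} \right)}} \left(0 + 25\right) = \sqrt{1 + \left(2 + 5 \left(-4\right)^{2}\right)} \left(0 + 25\right) = \sqrt{1 + \left(2 + 5 \cdot 16\right)} 25 = \sqrt{1 + \left(2 + 80\right)} 25 = \sqrt{1 + 82} \cdot 25 = \sqrt{83} \cdot 25 = 25 \sqrt{83}$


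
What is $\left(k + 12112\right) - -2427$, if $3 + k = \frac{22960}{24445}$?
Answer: $\frac{71071096}{4889} \approx 14537.0$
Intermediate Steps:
$k = - \frac{10075}{4889}$ ($k = -3 + \frac{22960}{24445} = -3 + 22960 \cdot \frac{1}{24445} = -3 + \frac{4592}{4889} = - \frac{10075}{4889} \approx -2.0607$)
$\left(k + 12112\right) - -2427 = \left(- \frac{10075}{4889} + 12112\right) - -2427 = \frac{59205493}{4889} + 2427 = \frac{71071096}{4889}$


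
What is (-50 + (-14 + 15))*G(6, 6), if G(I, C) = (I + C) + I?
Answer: -882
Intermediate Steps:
G(I, C) = C + 2*I (G(I, C) = (C + I) + I = C + 2*I)
(-50 + (-14 + 15))*G(6, 6) = (-50 + (-14 + 15))*(6 + 2*6) = (-50 + 1)*(6 + 12) = -49*18 = -882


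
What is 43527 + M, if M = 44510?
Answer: 88037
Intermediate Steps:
43527 + M = 43527 + 44510 = 88037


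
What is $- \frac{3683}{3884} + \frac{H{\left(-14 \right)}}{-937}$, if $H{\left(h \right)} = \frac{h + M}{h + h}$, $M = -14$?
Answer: $- \frac{3454855}{3639308} \approx -0.94932$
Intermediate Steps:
$H{\left(h \right)} = \frac{-14 + h}{2 h}$ ($H{\left(h \right)} = \frac{h - 14}{h + h} = \frac{-14 + h}{2 h}$)
$- \frac{3683}{3884} + \frac{H{\left(-14 \right)}}{-937} = - \frac{3683}{3884} + \frac{\frac{1}{2} \frac{1}{-14} \left(-14 - 14\right)}{-937} = \left(-3683\right) \frac{1}{3884} + \frac{1}{2} \left(- \frac{1}{14}\right) \left(-28\right) \left(- \frac{1}{937}\right) = - \frac{3683}{3884} + 1 \left(- \frac{1}{937}\right) = - \frac{3683}{3884} - \frac{1}{937} = - \frac{3454855}{3639308}$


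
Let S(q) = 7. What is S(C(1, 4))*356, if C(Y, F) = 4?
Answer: 2492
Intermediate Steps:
S(C(1, 4))*356 = 7*356 = 2492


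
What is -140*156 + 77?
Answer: -21763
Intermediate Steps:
-140*156 + 77 = -21840 + 77 = -21763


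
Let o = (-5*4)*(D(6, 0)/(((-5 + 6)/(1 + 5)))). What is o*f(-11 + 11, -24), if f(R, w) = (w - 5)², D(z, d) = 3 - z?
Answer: 302760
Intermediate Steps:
f(R, w) = (-5 + w)²
o = 360 (o = (-5*4)*((3 - 1*6)/(((-5 + 6)/(1 + 5)))) = -20*(3 - 6)/(1/6) = -(-60)/(1*(⅙)) = -(-60)/⅙ = -(-60)*6 = -20*(-18) = 360)
o*f(-11 + 11, -24) = 360*(-5 - 24)² = 360*(-29)² = 360*841 = 302760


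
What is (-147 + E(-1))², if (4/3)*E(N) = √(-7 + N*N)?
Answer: 172845/8 - 441*I*√6/2 ≈ 21606.0 - 540.11*I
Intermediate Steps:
E(N) = 3*√(-7 + N²)/4 (E(N) = 3*√(-7 + N*N)/4 = 3*√(-7 + N²)/4)
(-147 + E(-1))² = (-147 + 3*√(-7 + (-1)²)/4)² = (-147 + 3*√(-7 + 1)/4)² = (-147 + 3*√(-6)/4)² = (-147 + 3*(I*√6)/4)² = (-147 + 3*I*√6/4)²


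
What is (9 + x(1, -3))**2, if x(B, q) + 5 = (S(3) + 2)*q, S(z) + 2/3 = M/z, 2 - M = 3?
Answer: 1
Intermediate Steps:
M = -1 (M = 2 - 1*3 = 2 - 3 = -1)
S(z) = -2/3 - 1/z
x(B, q) = -5 + q (x(B, q) = -5 + ((-2/3 - 1/3) + 2)*q = -5 + (-1 + 2)*q = -5 + 1*q = -5 + q)
(9 + x(1, -3))**2 = (9 + (-5 - 3))**2 = (9 - 8)**2 = 1**2 = 1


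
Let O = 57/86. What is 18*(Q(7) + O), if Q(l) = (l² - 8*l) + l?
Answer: 513/43 ≈ 11.930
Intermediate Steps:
O = 57/86 (O = 57*(1/86) = 57/86 ≈ 0.66279)
Q(l) = l² - 7*l
18*(Q(7) + O) = 18*(7*(-7 + 7) + 57/86) = 18*(7*0 + 57/86) = 18*(0 + 57/86) = 18*(57/86) = 513/43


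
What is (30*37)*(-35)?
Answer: -38850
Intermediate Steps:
(30*37)*(-35) = 1110*(-35) = -38850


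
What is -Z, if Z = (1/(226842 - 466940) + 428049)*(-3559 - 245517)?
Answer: 12799232146658938/120049 ≈ 1.0662e+11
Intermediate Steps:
Z = -12799232146658938/120049 (Z = (1/(-240098) + 428049)*(-249076) = (-1/240098 + 428049)*(-249076) = (102773708801/240098)*(-249076) = -12799232146658938/120049 ≈ -1.0662e+11)
-Z = -1*(-12799232146658938/120049) = 12799232146658938/120049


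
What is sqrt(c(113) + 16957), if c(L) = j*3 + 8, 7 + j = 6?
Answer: sqrt(16962) ≈ 130.24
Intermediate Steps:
j = -1 (j = -7 + 6 = -1)
c(L) = 5 (c(L) = -1*3 + 8 = -3 + 8 = 5)
sqrt(c(113) + 16957) = sqrt(5 + 16957) = sqrt(16962)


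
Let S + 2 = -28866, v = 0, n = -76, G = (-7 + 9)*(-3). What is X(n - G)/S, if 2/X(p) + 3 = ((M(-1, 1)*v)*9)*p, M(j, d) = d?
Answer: 1/43302 ≈ 2.3094e-5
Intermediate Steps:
G = -6 (G = 2*(-3) = -6)
S = -28868 (S = -2 - 28866 = -28868)
X(p) = -⅔ (X(p) = 2/(-3 + ((1*0)*9)*p) = 2/(-3 + (0*9)*p) = 2/(-3 + 0*p) = 2/(-3 + 0) = 2/(-3) = 2*(-⅓) = -⅔)
X(n - G)/S = -⅔/(-28868) = -⅔*(-1/28868) = 1/43302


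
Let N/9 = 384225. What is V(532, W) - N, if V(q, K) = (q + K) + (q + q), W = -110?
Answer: -3456539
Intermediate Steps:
V(q, K) = K + 3*q (V(q, K) = (K + q) + 2*q = K + 3*q)
N = 3458025 (N = 9*384225 = 3458025)
V(532, W) - N = (-110 + 3*532) - 1*3458025 = (-110 + 1596) - 3458025 = 1486 - 3458025 = -3456539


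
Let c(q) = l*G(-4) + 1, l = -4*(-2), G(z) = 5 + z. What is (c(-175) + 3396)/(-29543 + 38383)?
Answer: 681/1768 ≈ 0.38518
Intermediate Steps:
l = 8
c(q) = 9 (c(q) = 8*(5 - 4) + 1 = 8*1 + 1 = 8 + 1 = 9)
(c(-175) + 3396)/(-29543 + 38383) = (9 + 3396)/(-29543 + 38383) = 3405/8840 = 3405*(1/8840) = 681/1768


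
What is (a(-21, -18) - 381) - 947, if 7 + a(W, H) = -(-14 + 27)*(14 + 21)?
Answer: -1790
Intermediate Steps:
a(W, H) = -462 (a(W, H) = -7 - (-14 + 27)*(14 + 21) = -7 - 13*35 = -7 - 1*455 = -7 - 455 = -462)
(a(-21, -18) - 381) - 947 = (-462 - 381) - 947 = -843 - 947 = -1790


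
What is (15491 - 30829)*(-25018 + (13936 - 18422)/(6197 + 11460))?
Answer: 6775520271456/17657 ≈ 3.8373e+8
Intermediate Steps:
(15491 - 30829)*(-25018 + (13936 - 18422)/(6197 + 11460)) = -15338*(-25018 - 4486/17657) = -15338*(-441747312/17657) = 6775520271456/17657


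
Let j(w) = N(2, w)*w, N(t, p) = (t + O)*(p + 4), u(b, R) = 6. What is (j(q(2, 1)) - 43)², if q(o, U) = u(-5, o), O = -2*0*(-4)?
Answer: 5929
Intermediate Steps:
O = 0 (O = 0*(-4) = 0)
q(o, U) = 6
N(t, p) = t*(4 + p) (N(t, p) = (t + 0)*(p + 4) = t*(4 + p))
j(w) = w*(8 + 2*w) (j(w) = (2*(4 + w))*w = (8 + 2*w)*w = w*(8 + 2*w))
(j(q(2, 1)) - 43)² = (2*6*(4 + 6) - 43)² = (2*6*10 - 43)² = (120 - 43)² = 77² = 5929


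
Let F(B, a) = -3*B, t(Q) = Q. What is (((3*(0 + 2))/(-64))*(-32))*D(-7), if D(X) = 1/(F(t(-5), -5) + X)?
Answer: 3/8 ≈ 0.37500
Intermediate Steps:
D(X) = 1/(15 + X) (D(X) = 1/(-3*(-5) + X) = 1/(15 + X))
(((3*(0 + 2))/(-64))*(-32))*D(-7) = (((3*(0 + 2))/(-64))*(-32))/(15 - 7) = (((3*2)*(-1/64))*(-32))/8 = ((6*(-1/64))*(-32))*(1/8) = -3/32*(-32)*(1/8) = 3*(1/8) = 3/8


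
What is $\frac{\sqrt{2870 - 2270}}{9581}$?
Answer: $\frac{10 \sqrt{6}}{9581} \approx 0.0025566$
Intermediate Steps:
$\frac{\sqrt{2870 - 2270}}{9581} = \sqrt{600} \cdot \frac{1}{9581} = 10 \sqrt{6} \cdot \frac{1}{9581} = \frac{10 \sqrt{6}}{9581}$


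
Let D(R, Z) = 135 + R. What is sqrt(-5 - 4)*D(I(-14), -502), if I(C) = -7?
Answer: 384*I ≈ 384.0*I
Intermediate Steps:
sqrt(-5 - 4)*D(I(-14), -502) = sqrt(-5 - 4)*(135 - 7) = sqrt(-9)*128 = (3*I)*128 = 384*I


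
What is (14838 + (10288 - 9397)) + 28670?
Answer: 44399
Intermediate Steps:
(14838 + (10288 - 9397)) + 28670 = (14838 + 891) + 28670 = 15729 + 28670 = 44399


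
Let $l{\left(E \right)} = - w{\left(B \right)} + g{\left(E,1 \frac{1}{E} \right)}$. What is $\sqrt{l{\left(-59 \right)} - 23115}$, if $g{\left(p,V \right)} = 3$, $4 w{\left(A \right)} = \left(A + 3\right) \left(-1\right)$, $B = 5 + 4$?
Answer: $i \sqrt{23109} \approx 152.02 i$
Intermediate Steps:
$B = 9$
$w{\left(A \right)} = - \frac{3}{4} - \frac{A}{4}$ ($w{\left(A \right)} = \frac{\left(A + 3\right) \left(-1\right)}{4} = \frac{\left(3 + A\right) \left(-1\right)}{4} = \frac{-3 - A}{4} = - \frac{3}{4} - \frac{A}{4}$)
$l{\left(E \right)} = 6$ ($l{\left(E \right)} = - (- \frac{3}{4} - \frac{9}{4}) + 3 = \left(-1\right) \left(-3\right) + 3 = 3 + 3 = 6$)
$\sqrt{l{\left(-59 \right)} - 23115} = \sqrt{6 - 23115} = \sqrt{-23109} = i \sqrt{23109}$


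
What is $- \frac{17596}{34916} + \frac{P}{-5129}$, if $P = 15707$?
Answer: $- \frac{159668874}{44771041} \approx -3.5663$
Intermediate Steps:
$- \frac{17596}{34916} + \frac{P}{-5129} = - \frac{17596}{34916} + \frac{15707}{-5129} = \left(-17596\right) \frac{1}{34916} + 15707 \left(- \frac{1}{5129}\right) = - \frac{4399}{8729} - \frac{15707}{5129} = - \frac{159668874}{44771041}$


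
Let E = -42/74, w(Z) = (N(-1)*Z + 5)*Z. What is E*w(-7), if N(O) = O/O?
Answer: -294/37 ≈ -7.9459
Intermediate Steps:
N(O) = 1
w(Z) = Z*(5 + Z) (w(Z) = (1*Z + 5)*Z = (Z + 5)*Z = (5 + Z)*Z = Z*(5 + Z))
E = -21/37 (E = -42*1/74 = -21/37 ≈ -0.56757)
E*w(-7) = -(-147)*(5 - 7)/37 = -(-147)*(-2)/37 = -21/37*14 = -294/37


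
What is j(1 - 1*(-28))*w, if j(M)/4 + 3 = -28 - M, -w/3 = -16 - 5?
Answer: -15120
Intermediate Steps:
w = 63 (w = -3*(-16 - 5) = -3*(-21) = 63)
j(M) = -124 - 4*M (j(M) = -12 + 4*(-28 - M) = -12 + (-112 - 4*M) = -124 - 4*M)
j(1 - 1*(-28))*w = (-124 - 4*(1 - 1*(-28)))*63 = (-124 - 4*(1 + 28))*63 = (-124 - 4*29)*63 = (-124 - 116)*63 = -240*63 = -15120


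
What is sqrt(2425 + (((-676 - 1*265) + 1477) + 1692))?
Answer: 3*sqrt(517) ≈ 68.213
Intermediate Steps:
sqrt(2425 + (((-676 - 1*265) + 1477) + 1692)) = sqrt(2425 + (((-676 - 265) + 1477) + 1692)) = sqrt(2425 + ((-941 + 1477) + 1692)) = sqrt(2425 + (536 + 1692)) = sqrt(2425 + 2228) = sqrt(4653) = 3*sqrt(517)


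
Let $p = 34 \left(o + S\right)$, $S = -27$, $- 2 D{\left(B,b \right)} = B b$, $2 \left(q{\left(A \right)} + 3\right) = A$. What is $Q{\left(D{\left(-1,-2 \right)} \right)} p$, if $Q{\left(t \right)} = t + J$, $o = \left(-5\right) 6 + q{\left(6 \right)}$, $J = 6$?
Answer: $-9690$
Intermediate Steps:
$q{\left(A \right)} = -3 + \frac{A}{2}$
$D{\left(B,b \right)} = - \frac{B b}{2}$
$o = -30$ ($o = \left(-5\right) 6 + \left(-3 + \frac{1}{2} \cdot 6\right) = -30 + \left(-3 + 3\right) = -30 + 0 = -30$)
$Q{\left(t \right)} = 6 + t$ ($Q{\left(t \right)} = t + 6 = 6 + t$)
$p = -1938$ ($p = 34 \left(-30 - 27\right) = 34 \left(-57\right) = -1938$)
$Q{\left(D{\left(-1,-2 \right)} \right)} p = \left(6 - \left(- \frac{1}{2}\right) \left(-2\right)\right) \left(-1938\right) = \left(6 - 1\right) \left(-1938\right) = 5 \left(-1938\right) = -9690$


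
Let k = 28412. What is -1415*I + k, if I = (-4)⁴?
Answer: -333828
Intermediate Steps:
I = 256
-1415*I + k = -1415*256 + 28412 = -362240 + 28412 = -333828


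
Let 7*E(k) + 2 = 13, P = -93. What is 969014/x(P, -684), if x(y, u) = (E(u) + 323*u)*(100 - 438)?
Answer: 3391549/261360697 ≈ 0.012977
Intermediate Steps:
E(k) = 11/7 (E(k) = -2/7 + (⅐)*13 = -2/7 + 13/7 = 11/7)
x(y, u) = -3718/7 - 109174*u (x(y, u) = (11/7 + 323*u)*(100 - 438) = (11/7 + 323*u)*(-338) = -3718/7 - 109174*u)
969014/x(P, -684) = 969014/(-3718/7 - 109174*(-684)) = 969014/(-3718/7 + 74675016) = 969014/(522721394/7) = 969014*(7/522721394) = 3391549/261360697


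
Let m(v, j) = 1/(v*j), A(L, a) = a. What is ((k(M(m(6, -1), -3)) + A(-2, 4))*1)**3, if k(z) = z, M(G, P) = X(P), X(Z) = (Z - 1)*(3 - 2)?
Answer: 0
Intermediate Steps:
X(Z) = -1 + Z (X(Z) = (-1 + Z)*1 = -1 + Z)
m(v, j) = 1/(j*v)
M(G, P) = -1 + P
((k(M(m(6, -1), -3)) + A(-2, 4))*1)**3 = (((-1 - 3) + 4)*1)**3 = ((-4 + 4)*1)**3 = (0*1)**3 = 0**3 = 0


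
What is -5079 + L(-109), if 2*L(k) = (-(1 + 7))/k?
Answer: -553607/109 ≈ -5079.0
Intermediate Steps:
L(k) = -4/k (L(k) = ((-(1 + 7))/k)/2 = ((-1*8)/k)/2 = (-8/k)/2 = -4/k)
-5079 + L(-109) = -5079 - 4/(-109) = -5079 - 4*(-1/109) = -5079 + 4/109 = -553607/109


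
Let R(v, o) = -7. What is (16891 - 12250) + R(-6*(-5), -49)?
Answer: 4634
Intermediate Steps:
(16891 - 12250) + R(-6*(-5), -49) = (16891 - 12250) - 7 = 4641 - 7 = 4634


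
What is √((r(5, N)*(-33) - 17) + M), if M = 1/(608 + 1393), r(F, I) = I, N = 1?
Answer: I*√200198049/2001 ≈ 7.071*I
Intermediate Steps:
M = 1/2001 ≈ 0.00049975
√((r(5, N)*(-33) - 17) + M) = √((1*(-33) - 17) + 1/2001) = √((-33 - 17) + 1/2001) = √(-50 + 1/2001) = √(-100049/2001) = I*√200198049/2001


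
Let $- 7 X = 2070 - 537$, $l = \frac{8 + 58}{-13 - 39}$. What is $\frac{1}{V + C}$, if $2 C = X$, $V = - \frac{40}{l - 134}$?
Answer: $- \frac{7034}{768143} \approx -0.0091572$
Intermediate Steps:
$l = - \frac{33}{26}$ ($l = \frac{66}{-52} = 66 \left(- \frac{1}{52}\right) = - \frac{33}{26} \approx -1.2692$)
$X = -219$ ($X = - \frac{2070 - 537}{7} = \left(- \frac{1}{7}\right) 1533 = -219$)
$V = \frac{1040}{3517}$ ($V = - \frac{40}{- \frac{33}{26} - 134} = - \frac{40}{- \frac{3517}{26}} = \left(-40\right) \left(- \frac{26}{3517}\right) = \frac{1040}{3517} \approx 0.29571$)
$C = - \frac{219}{2}$ ($C = \frac{1}{2} \left(-219\right) = - \frac{219}{2} \approx -109.5$)
$\frac{1}{V + C} = \frac{1}{\frac{1040}{3517} - \frac{219}{2}} = \frac{1}{- \frac{768143}{7034}} = - \frac{7034}{768143}$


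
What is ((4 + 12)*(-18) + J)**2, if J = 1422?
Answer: 1285956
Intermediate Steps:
((4 + 12)*(-18) + J)**2 = ((4 + 12)*(-18) + 1422)**2 = (16*(-18) + 1422)**2 = (-288 + 1422)**2 = 1134**2 = 1285956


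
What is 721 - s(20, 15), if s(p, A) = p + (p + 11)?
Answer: 670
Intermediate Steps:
s(p, A) = 11 + 2*p (s(p, A) = p + (11 + p) = 11 + 2*p)
721 - s(20, 15) = 721 - (11 + 2*20) = 721 - (11 + 40) = 721 - 1*51 = 721 - 51 = 670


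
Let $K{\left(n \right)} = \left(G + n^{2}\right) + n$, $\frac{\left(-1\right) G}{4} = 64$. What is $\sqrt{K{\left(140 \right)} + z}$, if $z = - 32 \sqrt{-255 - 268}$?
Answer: $2 \sqrt{4871 - 8 i \sqrt{523}} \approx 139.61 - 2.6209 i$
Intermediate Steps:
$G = -256$ ($G = \left(-4\right) 64 = -256$)
$K{\left(n \right)} = -256 + n + n^{2}$ ($K{\left(n \right)} = \left(-256 + n^{2}\right) + n = -256 + n + n^{2}$)
$z = - 32 i \sqrt{523}$ ($z = - 32 \sqrt{-523} = - 32 i \sqrt{523} \approx - 731.81 i$)
$\sqrt{K{\left(140 \right)} + z} = \sqrt{\left(-256 + 140 + 140^{2}\right) - 32 i \sqrt{523}} = \sqrt{\left(-256 + 140 + 19600\right) - 32 i \sqrt{523}} = \sqrt{19484 - 32 i \sqrt{523}}$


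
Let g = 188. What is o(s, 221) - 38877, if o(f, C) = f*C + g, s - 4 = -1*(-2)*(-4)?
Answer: -39573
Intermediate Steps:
s = -4 (s = 4 - 1*(-2)*(-4) = 4 + 2*(-4) = 4 - 8 = -4)
o(f, C) = 188 + C*f (o(f, C) = f*C + 188 = C*f + 188 = 188 + C*f)
o(s, 221) - 38877 = (188 + 221*(-4)) - 38877 = (188 - 884) - 38877 = -696 - 38877 = -39573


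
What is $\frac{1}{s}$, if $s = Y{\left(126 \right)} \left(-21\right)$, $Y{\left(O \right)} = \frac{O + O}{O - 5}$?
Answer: $- \frac{121}{5292} \approx -0.022865$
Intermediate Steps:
$Y{\left(O \right)} = \frac{2 O}{-5 + O}$
$s = - \frac{5292}{121}$ ($s = 2 \cdot 126 \frac{1}{-5 + 126} \left(-21\right) = 2 \cdot 126 \cdot \frac{1}{121} \left(-21\right) = \frac{252}{121} \left(-21\right) = - \frac{5292}{121} \approx -43.736$)
$\frac{1}{s} = \frac{1}{- \frac{5292}{121}} = - \frac{121}{5292}$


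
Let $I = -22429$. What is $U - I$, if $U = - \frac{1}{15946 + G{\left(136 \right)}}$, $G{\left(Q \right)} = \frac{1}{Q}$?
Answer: $\frac{48640807717}{2168657} \approx 22429.0$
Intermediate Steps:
$U = - \frac{136}{2168657}$ ($U = - \frac{1}{15946 + \frac{1}{136}} = - \frac{1}{\frac{2168657}{136}} = \left(-1\right) \frac{136}{2168657} = - \frac{136}{2168657} \approx -6.2712 \cdot 10^{-5}$)
$U - I = - \frac{136}{2168657} - -22429 = - \frac{136}{2168657} + 22429 = \frac{48640807717}{2168657}$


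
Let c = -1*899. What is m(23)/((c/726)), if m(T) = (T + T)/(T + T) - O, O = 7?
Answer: 4356/899 ≈ 4.8454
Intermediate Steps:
c = -899
m(T) = -6 (m(T) = (T + T)/(T + T) - 1*7 = (2*T)/((2*T)) - 7 = (2*T)*(1/(2*T)) - 7 = 1 - 7 = -6)
m(23)/((c/726)) = -6/((-899/726)) = -6/((-899*1/726)) = -6/(-899/726) = -6*(-726/899) = 4356/899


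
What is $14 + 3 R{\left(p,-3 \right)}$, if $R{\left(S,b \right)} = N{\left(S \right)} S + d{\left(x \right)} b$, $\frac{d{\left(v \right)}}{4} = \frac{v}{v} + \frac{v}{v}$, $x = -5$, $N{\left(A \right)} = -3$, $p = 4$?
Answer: $-94$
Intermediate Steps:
$d{\left(v \right)} = 8$ ($d{\left(v \right)} = 4 \left(\frac{v}{v} + \frac{v}{v}\right) = 4 \left(1 + 1\right) = 4 \cdot 2 = 8$)
$R{\left(S,b \right)} = - 3 S + 8 b$
$14 + 3 R{\left(p,-3 \right)} = 14 + 3 \left(\left(-3\right) 4 + 8 \left(-3\right)\right) = 14 + 3 \left(-12 - 24\right) = 14 + 3 \left(-36\right) = 14 - 108 = -94$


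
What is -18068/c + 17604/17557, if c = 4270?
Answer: -121025398/37484195 ≈ -3.2287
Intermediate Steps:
-18068/c + 17604/17557 = -18068/4270 + 17604/17557 = -18068*1/4270 + 17604*(1/17557) = -9034/2135 + 17604/17557 = -121025398/37484195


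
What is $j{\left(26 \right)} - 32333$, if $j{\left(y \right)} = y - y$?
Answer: $-32333$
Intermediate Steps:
$j{\left(y \right)} = 0$
$j{\left(26 \right)} - 32333 = 0 - 32333 = -32333$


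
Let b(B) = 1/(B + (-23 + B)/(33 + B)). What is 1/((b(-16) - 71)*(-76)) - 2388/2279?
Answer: -4009813055/3827461992 ≈ -1.0476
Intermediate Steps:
b(B) = 1/(B + (-23 + B)/(33 + B))
1/((b(-16) - 71)*(-76)) - 2388/2279 = 1/((33 - 16)/(-23 + (-16)**2 + 34*(-16)) - 71*(-76)) - 2388/2279 = -1/76/(17/(-23 + 256 - 544) - 71) - 2388*1/2279 = -1/76/(17/(-311) - 71) - 2388/2279 = -1/76/(-1/311*17 - 71) - 2388/2279 = -1/76/(-17/311 - 71) - 2388/2279 = -1/76/(-22098/311) - 2388/2279 = -311/22098*(-1/76) - 2388/2279 = 311/1679448 - 2388/2279 = -4009813055/3827461992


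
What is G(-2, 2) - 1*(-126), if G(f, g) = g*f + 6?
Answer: 128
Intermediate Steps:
G(f, g) = 6 + f*g (G(f, g) = f*g + 6 = 6 + f*g)
G(-2, 2) - 1*(-126) = (6 - 2*2) - 1*(-126) = (6 - 4) + 126 = 2 + 126 = 128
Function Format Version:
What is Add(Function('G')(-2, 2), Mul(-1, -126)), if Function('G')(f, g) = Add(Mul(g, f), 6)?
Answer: 128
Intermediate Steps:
Function('G')(f, g) = Add(6, Mul(f, g)) (Function('G')(f, g) = Add(Mul(f, g), 6) = Add(6, Mul(f, g)))
Add(Function('G')(-2, 2), Mul(-1, -126)) = Add(Add(6, Mul(-2, 2)), Mul(-1, -126)) = Add(Add(6, -4), 126) = Add(2, 126) = 128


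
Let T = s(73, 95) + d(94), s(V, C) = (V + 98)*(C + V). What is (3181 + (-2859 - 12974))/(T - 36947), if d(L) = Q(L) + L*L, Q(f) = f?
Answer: -12652/711 ≈ -17.795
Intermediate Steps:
s(V, C) = (98 + V)*(C + V)
d(L) = L + L² (d(L) = L + L*L = L + L²)
T = 37658 (T = (73² + 98*95 + 98*73 + 95*73) + 94*(1 + 94) = (5329 + 9310 + 7154 + 6935) + 94*95 = 28728 + 8930 = 37658)
(3181 + (-2859 - 12974))/(T - 36947) = (3181 + (-2859 - 12974))/(37658 - 36947) = (3181 - 15833)/711 = -12652*1/711 = -12652/711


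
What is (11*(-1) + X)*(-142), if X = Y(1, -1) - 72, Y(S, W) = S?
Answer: 11644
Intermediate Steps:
X = -71 (X = 1 - 72 = -71)
(11*(-1) + X)*(-142) = (11*(-1) - 71)*(-142) = (-11 - 71)*(-142) = -82*(-142) = 11644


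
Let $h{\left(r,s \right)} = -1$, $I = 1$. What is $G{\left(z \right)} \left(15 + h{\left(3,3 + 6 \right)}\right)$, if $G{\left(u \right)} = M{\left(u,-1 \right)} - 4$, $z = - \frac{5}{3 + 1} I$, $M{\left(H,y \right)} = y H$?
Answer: $- \frac{77}{2} \approx -38.5$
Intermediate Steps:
$M{\left(H,y \right)} = H y$
$z = - \frac{5}{4}$ ($z = - \frac{5}{3 + 1} \cdot 1 = - \frac{5}{4} \cdot 1 = \left(-5\right) \frac{1}{4} \cdot 1 = \left(- \frac{5}{4}\right) 1 = - \frac{5}{4} \approx -1.25$)
$G{\left(u \right)} = -4 - u$ ($G{\left(u \right)} = u \left(-1\right) - 4 = - u - 4 = -4 - u$)
$G{\left(z \right)} \left(15 + h{\left(3,3 + 6 \right)}\right) = \left(-4 - - \frac{5}{4}\right) \left(15 - 1\right) = \left(-4 + \frac{5}{4}\right) 14 = \left(- \frac{11}{4}\right) 14 = - \frac{77}{2}$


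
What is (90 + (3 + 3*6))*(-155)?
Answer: -17205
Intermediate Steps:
(90 + (3 + 3*6))*(-155) = (90 + (3 + 18))*(-155) = (90 + 21)*(-155) = 111*(-155) = -17205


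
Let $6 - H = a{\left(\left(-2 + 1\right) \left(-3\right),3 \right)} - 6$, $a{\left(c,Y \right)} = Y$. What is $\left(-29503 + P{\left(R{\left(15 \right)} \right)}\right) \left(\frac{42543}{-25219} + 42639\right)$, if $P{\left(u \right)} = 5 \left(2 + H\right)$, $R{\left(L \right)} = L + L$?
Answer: $- \frac{31664562680304}{25219} \approx -1.2556 \cdot 10^{9}$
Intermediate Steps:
$R{\left(L \right)} = 2 L$
$H = 9$ ($H = 6 - \left(3 - 6\right) = 6 - -3 = 6 + 3 = 9$)
$P{\left(u \right)} = 55$ ($P{\left(u \right)} = 5 \left(2 + 9\right) = 5 \cdot 11 = 55$)
$\left(-29503 + P{\left(R{\left(15 \right)} \right)}\right) \left(\frac{42543}{-25219} + 42639\right) = \left(-29503 + 55\right) \left(\frac{42543}{-25219} + 42639\right) = - 29448 \left(42543 \left(- \frac{1}{25219}\right) + 42639\right) = - 29448 \left(- \frac{42543}{25219} + 42639\right) = \left(-29448\right) \frac{1075270398}{25219} = - \frac{31664562680304}{25219}$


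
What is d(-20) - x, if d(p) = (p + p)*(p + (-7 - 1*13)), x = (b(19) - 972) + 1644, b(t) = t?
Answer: 909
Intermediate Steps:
x = 691 (x = (19 - 972) + 1644 = -953 + 1644 = 691)
d(p) = 2*p*(-20 + p) (d(p) = (2*p)*(p + (-7 - 13)) = (2*p)*(p - 20) = (2*p)*(-20 + p) = 2*p*(-20 + p))
d(-20) - x = 2*(-20)*(-20 - 20) - 1*691 = 2*(-20)*(-40) - 691 = 1600 - 691 = 909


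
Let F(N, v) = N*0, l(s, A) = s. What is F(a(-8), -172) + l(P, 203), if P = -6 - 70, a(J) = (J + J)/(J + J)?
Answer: -76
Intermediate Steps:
a(J) = 1 (a(J) = (2*J)/((2*J)) = (2*J)*(1/(2*J)) = 1)
P = -76
F(N, v) = 0
F(a(-8), -172) + l(P, 203) = 0 - 76 = -76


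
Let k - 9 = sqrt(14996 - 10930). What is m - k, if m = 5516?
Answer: 5507 - sqrt(4066) ≈ 5443.2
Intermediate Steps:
k = 9 + sqrt(4066) (k = 9 + sqrt(14996 - 10930) = 9 + sqrt(4066) ≈ 72.765)
m - k = 5516 - (9 + sqrt(4066)) = 5516 + (-9 - sqrt(4066)) = 5507 - sqrt(4066)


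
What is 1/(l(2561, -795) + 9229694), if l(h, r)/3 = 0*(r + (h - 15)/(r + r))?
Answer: 1/9229694 ≈ 1.0835e-7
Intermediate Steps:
l(h, r) = 0 (l(h, r) = 3*(0*(r + (h - 15)/(r + r))) = 3*(0*(r + (-15 + h)/((2*r)))) = 3*(0*(r + (-15 + h)*(1/(2*r)))) = 3*(0*(r + (-15 + h)/(2*r))) = 3*0 = 0)
1/(l(2561, -795) + 9229694) = 1/(0 + 9229694) = 1/9229694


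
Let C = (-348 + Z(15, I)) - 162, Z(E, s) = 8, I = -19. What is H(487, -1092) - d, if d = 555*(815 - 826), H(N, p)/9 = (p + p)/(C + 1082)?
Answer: 880311/145 ≈ 6071.1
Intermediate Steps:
C = -502 (C = (-348 + 8) - 162 = -340 - 162 = -502)
H(N, p) = 9*p/290 (H(N, p) = 9*((p + p)/(-502 + 1082)) = 9*((2*p)/580) = 9*((2*p)*(1/580)) = 9*(p/290) = 9*p/290)
d = -6105 (d = 555*(-11) = -6105)
H(487, -1092) - d = (9/290)*(-1092) - 1*(-6105) = -4914/145 + 6105 = 880311/145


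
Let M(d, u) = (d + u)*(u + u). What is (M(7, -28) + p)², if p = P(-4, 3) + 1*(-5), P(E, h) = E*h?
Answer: 1343281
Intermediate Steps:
M(d, u) = 2*u*(d + u) (M(d, u) = (d + u)*(2*u) = 2*u*(d + u))
p = -17 (p = -4*3 + 1*(-5) = -12 - 5 = -17)
(M(7, -28) + p)² = (2*(-28)*(7 - 28) - 17)² = (2*(-28)*(-21) - 17)² = (1176 - 17)² = 1159² = 1343281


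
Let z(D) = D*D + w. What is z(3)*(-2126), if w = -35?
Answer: 55276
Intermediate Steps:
z(D) = -35 + D² (z(D) = D*D - 35 = D² - 35 = -35 + D²)
z(3)*(-2126) = (-35 + 3²)*(-2126) = (-35 + 9)*(-2126) = -26*(-2126) = 55276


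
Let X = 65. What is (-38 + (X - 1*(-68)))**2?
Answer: 9025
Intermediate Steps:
(-38 + (X - 1*(-68)))**2 = (-38 + (65 - 1*(-68)))**2 = (-38 + (65 + 68))**2 = (-38 + 133)**2 = 95**2 = 9025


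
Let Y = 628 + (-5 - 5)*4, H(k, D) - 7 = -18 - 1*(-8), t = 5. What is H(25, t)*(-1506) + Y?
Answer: 5106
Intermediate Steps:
H(k, D) = -3 (H(k, D) = 7 + (-18 - 1*(-8)) = 7 + (-18 + 8) = 7 - 10 = -3)
Y = 588 (Y = 628 - 10*4 = 628 - 40 = 588)
H(25, t)*(-1506) + Y = -3*(-1506) + 588 = 4518 + 588 = 5106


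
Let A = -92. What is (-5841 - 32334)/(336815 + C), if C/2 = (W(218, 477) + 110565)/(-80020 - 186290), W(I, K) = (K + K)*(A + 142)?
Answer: -112959825/996632068 ≈ -0.11334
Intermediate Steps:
W(I, K) = 100*K (W(I, K) = (K + K)*(-92 + 142) = (2*K)*50 = 100*K)
C = -3517/2959 (C = 2*((100*477 + 110565)/(-80020 - 186290)) = 2*((47700 + 110565)/(-266310)) = 2*(158265*(-1/266310)) = 2*(-3517/5918) = -3517/2959 ≈ -1.1886)
(-5841 - 32334)/(336815 + C) = (-5841 - 32334)/(336815 - 3517/2959) = -38175/996632068/2959 = -38175*2959/996632068 = -112959825/996632068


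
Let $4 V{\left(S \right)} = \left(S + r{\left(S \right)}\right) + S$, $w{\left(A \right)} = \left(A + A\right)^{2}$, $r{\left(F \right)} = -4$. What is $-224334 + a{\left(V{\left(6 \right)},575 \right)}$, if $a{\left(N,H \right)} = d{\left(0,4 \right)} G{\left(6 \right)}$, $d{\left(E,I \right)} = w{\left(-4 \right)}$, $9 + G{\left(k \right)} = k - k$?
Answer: $-224910$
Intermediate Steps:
$G{\left(k \right)} = -9$ ($G{\left(k \right)} = -9 + \left(k - k\right) = -9 + 0 = -9$)
$w{\left(A \right)} = 4 A^{2}$ ($w{\left(A \right)} = \left(2 A\right)^{2} = 4 A^{2}$)
$d{\left(E,I \right)} = 64$ ($d{\left(E,I \right)} = 4 \left(-4\right)^{2} = 4 \cdot 16 = 64$)
$V{\left(S \right)} = -1 + \frac{S}{2}$ ($V{\left(S \right)} = \frac{\left(S - 4\right) + S}{4} = \frac{\left(-4 + S\right) + S}{4} = \frac{-4 + 2 S}{4} = -1 + \frac{S}{2}$)
$a{\left(N,H \right)} = -576$ ($a{\left(N,H \right)} = 64 \left(-9\right) = -576$)
$-224334 + a{\left(V{\left(6 \right)},575 \right)} = -224334 - 576 = -224910$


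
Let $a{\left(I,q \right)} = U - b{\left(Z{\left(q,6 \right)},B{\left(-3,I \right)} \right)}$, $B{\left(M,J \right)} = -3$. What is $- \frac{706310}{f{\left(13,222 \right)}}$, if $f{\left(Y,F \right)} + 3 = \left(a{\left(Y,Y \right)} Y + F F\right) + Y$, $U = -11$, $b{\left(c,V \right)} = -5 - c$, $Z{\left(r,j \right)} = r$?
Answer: $- \frac{141262}{9877} \approx -14.302$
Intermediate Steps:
$a{\left(I,q \right)} = -6 + q$ ($a{\left(I,q \right)} = -11 - \left(-5 - q\right) = -11 + \left(5 + q\right) = -6 + q$)
$f{\left(Y,F \right)} = -3 + Y + F^{2} + Y \left(-6 + Y\right)$ ($f{\left(Y,F \right)} = -3 + \left(\left(\left(-6 + Y\right) Y + F F\right) + Y\right) = -3 + \left(\left(Y \left(-6 + Y\right) + F^{2}\right) + Y\right) = -3 + \left(\left(F^{2} + Y \left(-6 + Y\right)\right) + Y\right) = -3 + \left(Y + F^{2} + Y \left(-6 + Y\right)\right) = -3 + Y + F^{2} + Y \left(-6 + Y\right)$)
$- \frac{706310}{f{\left(13,222 \right)}} = - \frac{706310}{-3 + 13 + 222^{2} + 13 \left(-6 + 13\right)} = - \frac{706310}{-3 + 13 + 49284 + 13 \cdot 7} = - \frac{706310}{-3 + 13 + 49284 + 91} = - \frac{706310}{49385} = \left(-706310\right) \frac{1}{49385} = - \frac{141262}{9877}$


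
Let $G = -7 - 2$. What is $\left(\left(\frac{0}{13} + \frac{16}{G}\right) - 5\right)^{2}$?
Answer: $\frac{3721}{81} \approx 45.938$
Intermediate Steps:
$G = -9$
$\left(\left(\frac{0}{13} + \frac{16}{G}\right) - 5\right)^{2} = \left(\left(\frac{0}{13} + \frac{16}{-9}\right) - 5\right)^{2} = \left(\left(0 \cdot \frac{1}{13} + 16 \left(- \frac{1}{9}\right)\right) - 5\right)^{2} = \left(\left(0 - \frac{16}{9}\right) - 5\right)^{2} = \left(- \frac{16}{9} - 5\right)^{2} = \left(- \frac{61}{9}\right)^{2} = \frac{3721}{81}$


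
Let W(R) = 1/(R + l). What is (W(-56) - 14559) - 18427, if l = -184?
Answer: -7916641/240 ≈ -32986.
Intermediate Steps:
W(R) = 1/(-184 + R) (W(R) = 1/(R - 184) = 1/(-184 + R))
(W(-56) - 14559) - 18427 = (1/(-184 - 56) - 14559) - 18427 = (1/(-240) - 14559) - 18427 = (-1/240 - 14559) - 18427 = -3494161/240 - 18427 = -7916641/240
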